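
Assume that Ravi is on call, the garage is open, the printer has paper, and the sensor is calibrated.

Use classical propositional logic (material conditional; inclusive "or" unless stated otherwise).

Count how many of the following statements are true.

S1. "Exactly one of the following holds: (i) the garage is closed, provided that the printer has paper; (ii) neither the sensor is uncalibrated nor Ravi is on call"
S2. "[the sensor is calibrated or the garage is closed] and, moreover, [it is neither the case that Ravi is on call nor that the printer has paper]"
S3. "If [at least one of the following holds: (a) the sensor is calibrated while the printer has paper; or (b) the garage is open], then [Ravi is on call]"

1

Let S = "the printer has paper" (True), H = "the garage is closed" (False), V = "the sensor is calibrated" (True), W = "Ravi is on call" (True).

S1: Parsed as (S -> H) xor (not V nor W)

S -> H = True -> False = False
not V = not True = False
not V nor W = False nor True = False
(S -> H) xor (not V nor W) = False xor False = False
Thus S1 is false.

S2: In symbols: (V or H) and (W nor S)

V or H = True or False = True
W nor S = True nor True = False
(V or H) and (W nor S) = True and False = False
Thus S2 is false.

S3: Formalization: ((V and S) or not H) -> W

V and S = True and True = True
not H = not False = True
(V and S) or not H = True or True = True
((V and S) or not H) -> W = True -> True = True
So S3 is true.

Count: 1.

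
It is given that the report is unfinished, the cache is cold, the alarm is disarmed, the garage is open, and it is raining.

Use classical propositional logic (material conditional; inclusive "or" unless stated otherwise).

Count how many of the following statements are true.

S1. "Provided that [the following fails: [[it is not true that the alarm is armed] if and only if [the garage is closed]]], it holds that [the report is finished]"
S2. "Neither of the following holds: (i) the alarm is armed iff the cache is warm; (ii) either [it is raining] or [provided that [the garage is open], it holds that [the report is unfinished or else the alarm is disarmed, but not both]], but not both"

Let N = "the alarm is armed" (F), L = "the garage is closed" (F), K = "the report is finished" (F), Q = "the cache is warm" (F), M = "it is raining" (T).

S1: This is ~(~N <-> L) -> K.

~N = ~F = T
~N <-> L = T <-> F = F
~(~N <-> L) = ~F = T
~(~N <-> L) -> K = T -> F = F
So S1 is false.

S2: In symbols: (N <-> Q) nor (M xor (~L -> (~K xor ~N)))

N <-> Q = F <-> F = T
~L = ~F = T
~K = ~F = T
~N = ~F = T
~K xor ~N = T xor T = F
~L -> (~K xor ~N) = T -> F = F
M xor (~L -> (~K xor ~N)) = T xor F = T
(N <-> Q) nor (M xor (~L -> (~K xor ~N))) = T nor T = F
So S2 is false.

True statements: 0 (none).

0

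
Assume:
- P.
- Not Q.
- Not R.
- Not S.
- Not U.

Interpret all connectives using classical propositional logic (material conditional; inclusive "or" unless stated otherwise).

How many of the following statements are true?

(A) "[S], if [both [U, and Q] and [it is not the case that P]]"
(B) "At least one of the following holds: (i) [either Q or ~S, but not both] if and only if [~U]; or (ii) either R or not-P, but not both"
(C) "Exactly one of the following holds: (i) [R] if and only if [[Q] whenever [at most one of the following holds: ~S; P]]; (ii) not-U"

3

(A): Parsed as ((U and Q) and not P) -> S

U and Q = False and False = False
not P = not True = False
(U and Q) and not P = False and False = False
((U and Q) and not P) -> S = False -> False = True
So (A) is true.

(B): This is ((Q xor not S) iff not U) or (R xor not P).

not S = not False = True
Q xor not S = False xor True = True
not U = not False = True
(Q xor not S) iff not U = True iff True = True
not P = not True = False
R xor not P = False xor False = False
((Q xor not S) iff not U) or (R xor not P) = True or False = True
Thus (B) is true.

(C): In symbols: (R iff ((not S nand P) -> Q)) xor not U

not S = not False = True
not S nand P = True nand True = False
(not S nand P) -> Q = False -> False = True
R iff ((not S nand P) -> Q) = False iff True = False
not U = not False = True
(R iff ((not S nand P) -> Q)) xor not U = False xor True = True
Thus (C) is true.

True statements: 3.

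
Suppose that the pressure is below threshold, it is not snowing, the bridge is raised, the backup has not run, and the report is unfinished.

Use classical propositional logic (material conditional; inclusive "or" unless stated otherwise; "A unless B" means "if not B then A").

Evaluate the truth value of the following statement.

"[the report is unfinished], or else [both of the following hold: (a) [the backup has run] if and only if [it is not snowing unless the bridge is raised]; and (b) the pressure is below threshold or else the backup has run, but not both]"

True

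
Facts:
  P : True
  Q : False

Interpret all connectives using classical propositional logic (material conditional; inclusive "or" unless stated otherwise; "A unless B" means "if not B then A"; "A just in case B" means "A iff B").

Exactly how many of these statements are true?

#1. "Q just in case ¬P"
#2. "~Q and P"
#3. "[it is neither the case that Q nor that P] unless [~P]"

#1: In symbols: Q ↔ ¬P

¬P = ¬T = F
Q ↔ ¬P = F ↔ F = T
So #1 is true.

#2: This is ¬Q ∧ P.

¬Q = ¬F = T
¬Q ∧ P = T ∧ T = T
Thus #2 is true.

#3: In symbols: (Q ↓ P) ∨ ¬P

Q ↓ P = F ↓ T = F
¬P = ¬T = F
(Q ↓ P) ∨ ¬P = F ∨ F = F
So #3 is false.

True statements: 2 (#1, #2).

2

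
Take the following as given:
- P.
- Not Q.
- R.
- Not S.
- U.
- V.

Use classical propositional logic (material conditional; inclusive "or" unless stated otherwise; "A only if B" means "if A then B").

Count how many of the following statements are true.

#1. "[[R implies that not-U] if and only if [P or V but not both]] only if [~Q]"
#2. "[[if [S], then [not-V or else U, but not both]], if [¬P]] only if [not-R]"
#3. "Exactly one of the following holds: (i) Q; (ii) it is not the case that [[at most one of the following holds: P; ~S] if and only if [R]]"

#1: Parsed as ((R -> ~U) <-> (P xor V)) -> ~Q

~U = ~T = F
R -> ~U = T -> F = F
P xor V = T xor T = F
(R -> ~U) <-> (P xor V) = F <-> F = T
~Q = ~F = T
((R -> ~U) <-> (P xor V)) -> ~Q = T -> T = T
Hence #1 is true.

#2: Formalization: (~P -> (S -> (~V xor U))) -> ~R

~P = ~T = F
~V = ~T = F
~V xor U = F xor T = T
S -> (~V xor U) = F -> T = T
~P -> (S -> (~V xor U)) = F -> T = T
~R = ~T = F
(~P -> (S -> (~V xor U))) -> ~R = T -> F = F
Thus #2 is false.

#3: Formalization: Q xor ~((P nand ~S) <-> R)

~S = ~F = T
P nand ~S = T nand T = F
(P nand ~S) <-> R = F <-> T = F
~((P nand ~S) <-> R) = ~F = T
Q xor ~((P nand ~S) <-> R) = F xor T = T
Thus #3 is true.

2 of the 3 statements are true.

2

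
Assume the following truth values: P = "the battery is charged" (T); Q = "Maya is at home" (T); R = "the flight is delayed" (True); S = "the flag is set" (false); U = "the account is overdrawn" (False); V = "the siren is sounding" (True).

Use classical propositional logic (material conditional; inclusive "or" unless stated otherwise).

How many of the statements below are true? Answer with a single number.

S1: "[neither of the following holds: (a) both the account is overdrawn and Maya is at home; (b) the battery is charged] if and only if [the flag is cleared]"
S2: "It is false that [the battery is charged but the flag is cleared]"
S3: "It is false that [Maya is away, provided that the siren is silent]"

0

S1: In symbols: ((U ∧ Q) ↓ P) ↔ ¬S

U ∧ Q = F ∧ T = F
(U ∧ Q) ↓ P = F ↓ T = F
¬S = ¬F = T
((U ∧ Q) ↓ P) ↔ ¬S = F ↔ T = F
Thus S1 is false.

S2: Formalization: ¬(P ∧ ¬S)

¬S = ¬F = T
P ∧ ¬S = T ∧ T = T
¬(P ∧ ¬S) = ¬T = F
Thus S2 is false.

S3: This is ¬(¬V → ¬Q).

¬V = ¬T = F
¬Q = ¬T = F
¬V → ¬Q = F → F = T
¬(¬V → ¬Q) = ¬T = F
Thus S3 is false.

0 of the 3 statements are true (none).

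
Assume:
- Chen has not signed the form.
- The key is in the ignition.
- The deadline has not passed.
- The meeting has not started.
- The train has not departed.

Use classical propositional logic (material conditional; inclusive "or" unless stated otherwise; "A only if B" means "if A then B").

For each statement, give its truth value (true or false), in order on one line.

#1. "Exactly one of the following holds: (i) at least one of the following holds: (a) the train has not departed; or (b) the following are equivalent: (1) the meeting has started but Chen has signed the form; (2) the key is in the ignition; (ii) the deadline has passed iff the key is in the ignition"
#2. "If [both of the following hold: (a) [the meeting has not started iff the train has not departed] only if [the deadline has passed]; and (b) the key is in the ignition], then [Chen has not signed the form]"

#1 T, #2 T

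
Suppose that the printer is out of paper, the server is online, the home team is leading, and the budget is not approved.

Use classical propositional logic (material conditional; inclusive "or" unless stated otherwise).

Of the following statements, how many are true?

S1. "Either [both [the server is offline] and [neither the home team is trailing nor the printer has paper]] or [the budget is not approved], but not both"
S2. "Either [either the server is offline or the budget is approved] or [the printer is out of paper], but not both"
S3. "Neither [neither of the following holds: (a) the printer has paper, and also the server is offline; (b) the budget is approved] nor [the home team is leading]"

Let N = "the server is online" (T), H = "the home team is leading" (T), L = "the printer has paper" (F), S = "the budget is approved" (F).

S1: In symbols: (~N & (~H nor L)) xor ~S

~N = ~T = F
~H = ~T = F
~H nor L = F nor F = T
~N & (~H nor L) = F & T = F
~S = ~F = T
(~N & (~H nor L)) xor ~S = F xor T = T
Hence S1 is true.

S2: This is (~N | S) xor ~L.

~N = ~T = F
~N | S = F | F = F
~L = ~F = T
(~N | S) xor ~L = F xor T = T
Hence S2 is true.

S3: Formalization: ((L & ~N) nor S) nor H

~N = ~T = F
L & ~N = F & F = F
(L & ~N) nor S = F nor F = T
((L & ~N) nor S) nor H = T nor T = F
Hence S3 is false.

2 of the 3 statements are true.

2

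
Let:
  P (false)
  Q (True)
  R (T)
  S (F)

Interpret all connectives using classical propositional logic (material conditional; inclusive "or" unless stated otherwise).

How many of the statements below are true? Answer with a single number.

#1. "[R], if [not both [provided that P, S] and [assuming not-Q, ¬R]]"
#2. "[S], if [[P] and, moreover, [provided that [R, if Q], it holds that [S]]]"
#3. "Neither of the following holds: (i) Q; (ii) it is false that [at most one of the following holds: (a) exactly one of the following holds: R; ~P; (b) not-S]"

2

#1: Formalization: ((P → S) ↑ (¬Q → ¬R)) → R

P → S = F → F = T
¬Q = ¬T = F
¬R = ¬T = F
¬Q → ¬R = F → F = T
(P → S) ↑ (¬Q → ¬R) = T ↑ T = F
((P → S) ↑ (¬Q → ¬R)) → R = F → T = T
Thus #1 is true.

#2: Parsed as (P ∧ ((Q → R) → S)) → S

Q → R = T → T = T
(Q → R) → S = T → F = F
P ∧ ((Q → R) → S) = F ∧ F = F
(P ∧ ((Q → R) → S)) → S = F → F = T
So #2 is true.

#3: In symbols: Q ↓ ¬((R ⊕ ¬P) ↑ ¬S)

¬P = ¬F = T
R ⊕ ¬P = T ⊕ T = F
¬S = ¬F = T
(R ⊕ ¬P) ↑ ¬S = F ↑ T = T
¬((R ⊕ ¬P) ↑ ¬S) = ¬T = F
Q ↓ ¬((R ⊕ ¬P) ↑ ¬S) = T ↓ F = F
Thus #3 is false.

Count: 2.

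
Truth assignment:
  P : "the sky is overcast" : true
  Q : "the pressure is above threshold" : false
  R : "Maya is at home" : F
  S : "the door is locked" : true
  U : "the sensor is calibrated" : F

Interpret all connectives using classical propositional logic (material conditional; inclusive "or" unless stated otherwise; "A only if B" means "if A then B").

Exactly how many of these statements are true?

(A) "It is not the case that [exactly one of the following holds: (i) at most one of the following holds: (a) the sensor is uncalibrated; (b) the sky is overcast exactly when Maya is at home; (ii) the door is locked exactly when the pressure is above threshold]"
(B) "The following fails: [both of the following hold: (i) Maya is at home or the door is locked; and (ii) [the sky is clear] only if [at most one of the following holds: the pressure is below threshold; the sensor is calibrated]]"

0

(A): This is ~((~U nand (P <-> R)) xor (S <-> Q)).

~U = ~F = T
P <-> R = T <-> F = F
~U nand (P <-> R) = T nand F = T
S <-> Q = T <-> F = F
(~U nand (P <-> R)) xor (S <-> Q) = T xor F = T
~((~U nand (P <-> R)) xor (S <-> Q)) = ~T = F
Thus (A) is false.

(B): This is ~((R | S) & (~P -> (~Q nand U))).

R | S = F | T = T
~P = ~T = F
~Q = ~F = T
~Q nand U = T nand F = T
~P -> (~Q nand U) = F -> T = T
(R | S) & (~P -> (~Q nand U)) = T & T = T
~((R | S) & (~P -> (~Q nand U))) = ~T = F
Thus (B) is false.

True statements: 0 (none).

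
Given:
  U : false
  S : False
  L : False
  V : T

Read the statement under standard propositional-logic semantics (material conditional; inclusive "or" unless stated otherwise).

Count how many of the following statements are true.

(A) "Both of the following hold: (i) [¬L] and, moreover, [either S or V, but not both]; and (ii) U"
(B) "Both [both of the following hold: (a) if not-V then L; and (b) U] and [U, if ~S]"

0

(A): This is (~L & (S xor V)) & U.

~L = ~F = T
S xor V = F xor T = T
~L & (S xor V) = T & T = T
(~L & (S xor V)) & U = T & F = F
So (A) is false.

(B): Formalization: ((~V -> L) & U) & (~S -> U)

~V = ~T = F
~V -> L = F -> F = T
(~V -> L) & U = T & F = F
~S = ~F = T
~S -> U = T -> F = F
((~V -> L) & U) & (~S -> U) = F & F = F
So (B) is false.

Count: 0.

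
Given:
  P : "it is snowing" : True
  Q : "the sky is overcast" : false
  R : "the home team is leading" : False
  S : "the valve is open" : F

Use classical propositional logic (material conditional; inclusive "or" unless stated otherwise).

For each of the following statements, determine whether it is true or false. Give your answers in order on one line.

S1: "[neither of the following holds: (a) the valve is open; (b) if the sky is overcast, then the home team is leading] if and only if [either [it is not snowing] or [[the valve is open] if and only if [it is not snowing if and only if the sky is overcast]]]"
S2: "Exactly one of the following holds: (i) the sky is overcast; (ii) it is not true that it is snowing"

S1 true; S2 false

S1: In symbols: (S ↓ (Q → R)) ↔ (¬P ∨ (S ↔ (¬P ↔ Q)))

Q → R = F → F = T
S ↓ (Q → R) = F ↓ T = F
¬P = ¬T = F
¬P = ¬T = F
¬P ↔ Q = F ↔ F = T
S ↔ (¬P ↔ Q) = F ↔ T = F
¬P ∨ (S ↔ (¬P ↔ Q)) = F ∨ F = F
(S ↓ (Q → R)) ↔ (¬P ∨ (S ↔ (¬P ↔ Q))) = F ↔ F = T
So S1 is true.

S2: This is Q ⊕ ¬P.

¬P = ¬T = F
Q ⊕ ¬P = F ⊕ F = F
Thus S2 is false.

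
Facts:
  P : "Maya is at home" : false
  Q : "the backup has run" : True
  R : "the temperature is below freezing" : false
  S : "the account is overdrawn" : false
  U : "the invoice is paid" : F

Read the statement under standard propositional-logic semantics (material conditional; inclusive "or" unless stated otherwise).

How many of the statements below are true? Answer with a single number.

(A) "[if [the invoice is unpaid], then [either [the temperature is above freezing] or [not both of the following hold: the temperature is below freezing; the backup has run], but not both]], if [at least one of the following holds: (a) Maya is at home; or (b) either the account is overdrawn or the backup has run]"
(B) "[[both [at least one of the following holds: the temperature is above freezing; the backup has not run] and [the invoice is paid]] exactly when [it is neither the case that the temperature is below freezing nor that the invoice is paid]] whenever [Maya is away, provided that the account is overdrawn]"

(A): In symbols: (P | (S | Q)) -> (~U -> (~R xor (R nand Q)))

S | Q = F | T = T
P | (S | Q) = F | T = T
~U = ~F = T
~R = ~F = T
R nand Q = F nand T = T
~R xor (R nand Q) = T xor T = F
~U -> (~R xor (R nand Q)) = T -> F = F
(P | (S | Q)) -> (~U -> (~R xor (R nand Q))) = T -> F = F
Thus (A) is false.

(B): This is (S -> ~P) -> (((~R | ~Q) & U) <-> (R nor U)).

~P = ~F = T
S -> ~P = F -> T = T
~R = ~F = T
~Q = ~T = F
~R | ~Q = T | F = T
(~R | ~Q) & U = T & F = F
R nor U = F nor F = T
((~R | ~Q) & U) <-> (R nor U) = F <-> T = F
(S -> ~P) -> (((~R | ~Q) & U) <-> (R nor U)) = T -> F = F
Hence (B) is false.

Count: 0.

0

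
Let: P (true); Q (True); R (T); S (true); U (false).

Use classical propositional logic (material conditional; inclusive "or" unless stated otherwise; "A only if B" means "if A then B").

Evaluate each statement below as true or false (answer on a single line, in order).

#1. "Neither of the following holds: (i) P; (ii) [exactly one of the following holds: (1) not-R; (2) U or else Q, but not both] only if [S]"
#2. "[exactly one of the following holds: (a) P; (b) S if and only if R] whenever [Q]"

#1: Formalization: P ↓ ((¬R ⊕ (U ⊕ Q)) → S)

¬R = ¬T = F
U ⊕ Q = F ⊕ T = T
¬R ⊕ (U ⊕ Q) = F ⊕ T = T
(¬R ⊕ (U ⊕ Q)) → S = T → T = T
P ↓ ((¬R ⊕ (U ⊕ Q)) → S) = T ↓ T = F
Hence #1 is false.

#2: This is Q → (P ⊕ (S ↔ R)).

S ↔ R = T ↔ T = T
P ⊕ (S ↔ R) = T ⊕ T = F
Q → (P ⊕ (S ↔ R)) = T → F = F
Thus #2 is false.

#1 False / #2 False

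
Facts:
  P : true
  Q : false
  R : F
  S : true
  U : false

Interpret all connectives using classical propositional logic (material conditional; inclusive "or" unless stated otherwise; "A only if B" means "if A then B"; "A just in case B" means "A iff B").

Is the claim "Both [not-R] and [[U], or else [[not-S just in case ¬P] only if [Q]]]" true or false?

false

Values: R=F, U=F, S=T, P=T, Q=F.
Parsed as ~R & (U | ((~S <-> ~P) -> Q))

~R = ~F = T
~S = ~T = F
~P = ~T = F
~S <-> ~P = F <-> F = T
(~S <-> ~P) -> Q = T -> F = F
U | ((~S <-> ~P) -> Q) = F | F = F
~R & (U | ((~S <-> ~P) -> Q)) = T & F = F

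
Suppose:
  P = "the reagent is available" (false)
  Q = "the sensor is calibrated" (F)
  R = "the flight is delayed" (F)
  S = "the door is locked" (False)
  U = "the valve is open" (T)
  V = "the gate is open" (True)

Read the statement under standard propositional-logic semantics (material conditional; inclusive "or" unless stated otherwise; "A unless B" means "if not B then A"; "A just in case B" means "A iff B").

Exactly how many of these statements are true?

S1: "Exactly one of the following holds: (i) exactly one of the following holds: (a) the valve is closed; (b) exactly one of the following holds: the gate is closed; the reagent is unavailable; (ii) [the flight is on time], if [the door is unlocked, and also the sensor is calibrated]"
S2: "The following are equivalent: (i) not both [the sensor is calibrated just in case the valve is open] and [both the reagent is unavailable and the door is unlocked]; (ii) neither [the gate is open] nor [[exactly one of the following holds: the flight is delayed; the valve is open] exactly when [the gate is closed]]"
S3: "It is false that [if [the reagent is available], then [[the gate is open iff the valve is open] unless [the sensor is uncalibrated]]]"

S1: This is (¬U ⊕ (¬V ⊕ ¬P)) ⊕ ((¬S ∧ Q) → ¬R).

¬U = ¬T = F
¬V = ¬T = F
¬P = ¬F = T
¬V ⊕ ¬P = F ⊕ T = T
¬U ⊕ (¬V ⊕ ¬P) = F ⊕ T = T
¬S = ¬F = T
¬S ∧ Q = T ∧ F = F
¬R = ¬F = T
(¬S ∧ Q) → ¬R = F → T = T
(¬U ⊕ (¬V ⊕ ¬P)) ⊕ ((¬S ∧ Q) → ¬R) = T ⊕ T = F
Thus S1 is false.

S2: In symbols: ((Q ↔ U) ↑ (¬P ∧ ¬S)) ↔ (V ↓ ((R ⊕ U) ↔ ¬V))

Q ↔ U = F ↔ T = F
¬P = ¬F = T
¬S = ¬F = T
¬P ∧ ¬S = T ∧ T = T
(Q ↔ U) ↑ (¬P ∧ ¬S) = F ↑ T = T
R ⊕ U = F ⊕ T = T
¬V = ¬T = F
(R ⊕ U) ↔ ¬V = T ↔ F = F
V ↓ ((R ⊕ U) ↔ ¬V) = T ↓ F = F
((Q ↔ U) ↑ (¬P ∧ ¬S)) ↔ (V ↓ ((R ⊕ U) ↔ ¬V)) = T ↔ F = F
Hence S2 is false.

S3: Parsed as ¬(P → ((V ↔ U) ∨ ¬Q))

V ↔ U = T ↔ T = T
¬Q = ¬F = T
(V ↔ U) ∨ ¬Q = T ∨ T = T
P → ((V ↔ U) ∨ ¬Q) = F → T = T
¬(P → ((V ↔ U) ∨ ¬Q)) = ¬T = F
So S3 is false.

True statements: 0 (none).

0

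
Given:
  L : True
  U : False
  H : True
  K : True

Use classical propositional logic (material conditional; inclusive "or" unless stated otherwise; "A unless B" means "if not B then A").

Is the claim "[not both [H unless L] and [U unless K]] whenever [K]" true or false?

Values: K=True, H=True, L=True, U=False.
In symbols: K -> ((H or L) nand (U or K))

H or L = True or True = True
U or K = False or True = True
(H or L) nand (U or K) = True nand True = False
K -> ((H or L) nand (U or K)) = True -> False = False

False.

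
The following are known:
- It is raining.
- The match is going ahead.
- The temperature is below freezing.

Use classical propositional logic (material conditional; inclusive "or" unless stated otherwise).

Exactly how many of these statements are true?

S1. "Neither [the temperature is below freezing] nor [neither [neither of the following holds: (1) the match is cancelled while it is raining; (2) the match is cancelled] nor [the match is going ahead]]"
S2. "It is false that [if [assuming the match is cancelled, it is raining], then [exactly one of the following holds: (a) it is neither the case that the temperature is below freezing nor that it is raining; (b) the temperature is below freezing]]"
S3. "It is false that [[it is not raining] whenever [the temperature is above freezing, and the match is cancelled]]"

0

Let S = "the temperature is below freezing" (T), K = "the match is cancelled" (F), N = "it is raining" (T).

S1: Formalization: S nor (((K & N) nor K) nor ~K)

K & N = F & T = F
(K & N) nor K = F nor F = T
~K = ~F = T
((K & N) nor K) nor ~K = T nor T = F
S nor (((K & N) nor K) nor ~K) = T nor F = F
Hence S1 is false.

S2: This is ~((K -> N) -> ((S nor N) xor S)).

K -> N = F -> T = T
S nor N = T nor T = F
(S nor N) xor S = F xor T = T
(K -> N) -> ((S nor N) xor S) = T -> T = T
~((K -> N) -> ((S nor N) xor S)) = ~T = F
So S2 is false.

S3: In symbols: ~((~S & K) -> ~N)

~S = ~T = F
~S & K = F & F = F
~N = ~T = F
(~S & K) -> ~N = F -> F = T
~((~S & K) -> ~N) = ~T = F
So S3 is false.

Count: 0.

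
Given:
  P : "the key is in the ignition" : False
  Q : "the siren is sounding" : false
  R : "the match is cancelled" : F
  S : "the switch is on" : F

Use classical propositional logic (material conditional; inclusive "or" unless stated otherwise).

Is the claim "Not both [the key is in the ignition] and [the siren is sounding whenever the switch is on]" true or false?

In symbols: P ↑ (S → Q)

S → Q = F → F = T
P ↑ (S → Q) = F ↑ T = T

True.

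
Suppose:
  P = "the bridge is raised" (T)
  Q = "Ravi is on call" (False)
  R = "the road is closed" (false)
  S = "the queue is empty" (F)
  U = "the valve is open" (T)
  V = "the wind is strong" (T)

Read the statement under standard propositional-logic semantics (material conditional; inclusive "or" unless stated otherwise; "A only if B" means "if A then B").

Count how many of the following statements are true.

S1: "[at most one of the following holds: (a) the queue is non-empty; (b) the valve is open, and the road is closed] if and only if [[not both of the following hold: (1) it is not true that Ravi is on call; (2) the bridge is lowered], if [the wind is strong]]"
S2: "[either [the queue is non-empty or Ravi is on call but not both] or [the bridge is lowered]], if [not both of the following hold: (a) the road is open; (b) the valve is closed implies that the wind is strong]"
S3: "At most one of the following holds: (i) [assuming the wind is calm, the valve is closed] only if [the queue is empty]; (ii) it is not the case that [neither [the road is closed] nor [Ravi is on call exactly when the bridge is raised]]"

S1: Formalization: (not S nand (U and R)) iff (V -> (not Q nand not P))

not S = not False = True
U and R = True and False = False
not S nand (U and R) = True nand False = True
not Q = not False = True
not P = not True = False
not Q nand not P = True nand False = True
V -> (not Q nand not P) = True -> True = True
(not S nand (U and R)) iff (V -> (not Q nand not P)) = True iff True = True
Hence S1 is true.

S2: Parsed as (not R nand (not U -> V)) -> ((not S xor Q) or not P)

not R = not False = True
not U = not True = False
not U -> V = False -> True = True
not R nand (not U -> V) = True nand True = False
not S = not False = True
not S xor Q = True xor False = True
not P = not True = False
(not S xor Q) or not P = True or False = True
(not R nand (not U -> V)) -> ((not S xor Q) or not P) = False -> True = True
Thus S2 is true.

S3: In symbols: ((not V -> not U) -> S) nand not (R nor (Q iff P))

not V = not True = False
not U = not True = False
not V -> not U = False -> False = True
(not V -> not U) -> S = True -> False = False
Q iff P = False iff True = False
R nor (Q iff P) = False nor False = True
not (R nor (Q iff P)) = not True = False
((not V -> not U) -> S) nand not (R nor (Q iff P)) = False nand False = True
Thus S3 is true.

Count: 3.

3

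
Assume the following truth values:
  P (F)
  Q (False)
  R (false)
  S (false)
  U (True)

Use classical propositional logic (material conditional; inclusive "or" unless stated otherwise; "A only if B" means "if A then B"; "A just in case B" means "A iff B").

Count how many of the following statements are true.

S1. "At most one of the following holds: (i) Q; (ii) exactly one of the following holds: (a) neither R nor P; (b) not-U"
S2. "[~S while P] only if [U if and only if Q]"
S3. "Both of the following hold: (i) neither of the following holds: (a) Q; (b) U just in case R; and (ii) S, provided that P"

3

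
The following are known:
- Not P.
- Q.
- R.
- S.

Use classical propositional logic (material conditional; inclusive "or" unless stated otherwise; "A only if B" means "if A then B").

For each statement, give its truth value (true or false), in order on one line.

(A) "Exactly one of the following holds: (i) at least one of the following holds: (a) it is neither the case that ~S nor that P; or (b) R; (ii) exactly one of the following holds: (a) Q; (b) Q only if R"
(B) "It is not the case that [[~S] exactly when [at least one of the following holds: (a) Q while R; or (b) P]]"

(A): This is ((not S nor P) or R) xor (Q xor (Q -> R)).

not S = not True = False
not S nor P = False nor False = True
(not S nor P) or R = True or True = True
Q -> R = True -> True = True
Q xor (Q -> R) = True xor True = False
((not S nor P) or R) xor (Q xor (Q -> R)) = True xor False = True
Thus (A) is true.

(B): This is not (not S iff ((Q and R) or P)).

not S = not True = False
Q and R = True and True = True
(Q and R) or P = True or False = True
not S iff ((Q and R) or P) = False iff True = False
not (not S iff ((Q and R) or P)) = not False = True
So (B) is true.

(A) True; (B) True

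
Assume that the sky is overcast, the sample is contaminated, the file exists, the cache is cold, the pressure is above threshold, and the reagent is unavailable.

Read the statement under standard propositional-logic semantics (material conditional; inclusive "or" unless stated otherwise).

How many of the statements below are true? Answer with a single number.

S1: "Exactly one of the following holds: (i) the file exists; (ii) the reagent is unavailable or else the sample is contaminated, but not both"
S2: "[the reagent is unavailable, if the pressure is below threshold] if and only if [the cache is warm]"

1

Let D = "the file exists" (T), G = "the reagent is available" (F), Q = "the sample is contaminated" (T), K = "the pressure is above threshold" (T), P = "the cache is warm" (F).

S1: Formalization: D xor (~G xor Q)

~G = ~F = T
~G xor Q = T xor T = F
D xor (~G xor Q) = T xor F = T
Thus S1 is true.

S2: In symbols: (~K -> ~G) <-> P

~K = ~T = F
~G = ~F = T
~K -> ~G = F -> T = T
(~K -> ~G) <-> P = T <-> F = F
Hence S2 is false.

True statements: 1 (S1).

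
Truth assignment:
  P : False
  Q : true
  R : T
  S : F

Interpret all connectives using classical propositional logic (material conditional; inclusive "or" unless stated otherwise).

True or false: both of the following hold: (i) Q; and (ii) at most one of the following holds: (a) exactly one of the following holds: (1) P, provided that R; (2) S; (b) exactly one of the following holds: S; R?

true

Formalization: Q and (((R -> P) xor S) nand (S xor R))

R -> P = True -> False = False
(R -> P) xor S = False xor False = False
S xor R = False xor True = True
((R -> P) xor S) nand (S xor R) = False nand True = True
Q and (((R -> P) xor S) nand (S xor R)) = True and True = True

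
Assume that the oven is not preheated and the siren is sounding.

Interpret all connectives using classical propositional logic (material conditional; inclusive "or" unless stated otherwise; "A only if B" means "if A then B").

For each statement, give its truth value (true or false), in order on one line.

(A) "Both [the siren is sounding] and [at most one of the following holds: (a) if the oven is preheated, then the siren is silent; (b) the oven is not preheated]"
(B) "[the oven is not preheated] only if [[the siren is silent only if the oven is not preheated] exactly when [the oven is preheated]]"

(A) F; (B) F

Let H = "the siren is sounding" (T), Q = "the oven is preheated" (F).

(A): Parsed as H ∧ ((Q → ¬H) ↑ ¬Q)

¬H = ¬T = F
Q → ¬H = F → F = T
¬Q = ¬F = T
(Q → ¬H) ↑ ¬Q = T ↑ T = F
H ∧ ((Q → ¬H) ↑ ¬Q) = T ∧ F = F
Hence (A) is false.

(B): Parsed as ¬Q → ((¬H → ¬Q) ↔ Q)

¬Q = ¬F = T
¬H = ¬T = F
¬Q = ¬F = T
¬H → ¬Q = F → T = T
(¬H → ¬Q) ↔ Q = T ↔ F = F
¬Q → ((¬H → ¬Q) ↔ Q) = T → F = F
Thus (B) is false.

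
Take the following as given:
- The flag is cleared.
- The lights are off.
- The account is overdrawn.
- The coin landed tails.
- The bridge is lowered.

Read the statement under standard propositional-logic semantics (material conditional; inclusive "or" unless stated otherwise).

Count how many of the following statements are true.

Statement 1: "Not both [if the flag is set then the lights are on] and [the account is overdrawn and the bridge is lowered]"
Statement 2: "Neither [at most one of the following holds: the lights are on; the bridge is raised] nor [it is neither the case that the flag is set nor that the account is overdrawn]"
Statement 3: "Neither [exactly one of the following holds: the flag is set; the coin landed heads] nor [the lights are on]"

Let P = "the flag is set" (F), Q = "the lights are on" (F), R = "the account is overdrawn" (T), U = "the bridge is raised" (F), S = "the coin landed heads" (F).

Statement 1: Parsed as (P -> Q) nand (R & ~U)

P -> Q = F -> F = T
~U = ~F = T
R & ~U = T & T = T
(P -> Q) nand (R & ~U) = T nand T = F
Hence Statement 1 is false.

Statement 2: In symbols: (Q nand U) nor (P nor R)

Q nand U = F nand F = T
P nor R = F nor T = F
(Q nand U) nor (P nor R) = T nor F = F
Hence Statement 2 is false.

Statement 3: Formalization: (P xor S) nor Q

P xor S = F xor F = F
(P xor S) nor Q = F nor F = T
Thus Statement 3 is true.

1 of the 3 statements is true.

1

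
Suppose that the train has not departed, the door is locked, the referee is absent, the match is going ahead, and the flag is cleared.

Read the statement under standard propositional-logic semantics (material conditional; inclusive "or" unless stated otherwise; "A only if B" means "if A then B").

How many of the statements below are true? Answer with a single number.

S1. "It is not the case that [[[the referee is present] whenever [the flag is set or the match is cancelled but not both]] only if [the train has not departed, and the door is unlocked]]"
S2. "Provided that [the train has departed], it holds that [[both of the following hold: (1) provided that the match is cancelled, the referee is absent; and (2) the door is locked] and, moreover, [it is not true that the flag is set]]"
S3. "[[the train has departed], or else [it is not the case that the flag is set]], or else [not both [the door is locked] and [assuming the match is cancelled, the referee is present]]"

Let U = "the flag is set" (F), S = "the match is cancelled" (F), R = "the referee is present" (F), P = "the train has departed" (F), Q = "the door is locked" (T).

S1: Formalization: ~(((U xor S) -> R) -> (~P & ~Q))

U xor S = F xor F = F
(U xor S) -> R = F -> F = T
~P = ~F = T
~Q = ~T = F
~P & ~Q = T & F = F
((U xor S) -> R) -> (~P & ~Q) = T -> F = F
~(((U xor S) -> R) -> (~P & ~Q)) = ~F = T
So S1 is true.

S2: Formalization: P -> (((S -> ~R) & Q) & ~U)

~R = ~F = T
S -> ~R = F -> T = T
(S -> ~R) & Q = T & T = T
~U = ~F = T
((S -> ~R) & Q) & ~U = T & T = T
P -> (((S -> ~R) & Q) & ~U) = F -> T = T
So S2 is true.

S3: This is (P | ~U) | (Q nand (S -> R)).

~U = ~F = T
P | ~U = F | T = T
S -> R = F -> F = T
Q nand (S -> R) = T nand T = F
(P | ~U) | (Q nand (S -> R)) = T | F = T
So S3 is true.

3 of the 3 statements are true (S1, S2, S3).

3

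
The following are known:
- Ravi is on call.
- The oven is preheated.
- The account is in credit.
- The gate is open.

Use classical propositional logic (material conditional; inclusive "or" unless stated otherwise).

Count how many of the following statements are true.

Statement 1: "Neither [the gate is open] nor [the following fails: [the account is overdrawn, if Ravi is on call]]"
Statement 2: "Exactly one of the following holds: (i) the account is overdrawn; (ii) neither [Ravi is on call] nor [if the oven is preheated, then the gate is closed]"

Let U = "the gate is open" (T), W = "Ravi is on call" (T), K = "the account is overdrawn" (F), N = "the oven is preheated" (T).

Statement 1: Formalization: U nor ~(W -> K)

W -> K = T -> F = F
~(W -> K) = ~F = T
U nor ~(W -> K) = T nor T = F
Thus Statement 1 is false.

Statement 2: This is K xor (W nor (N -> ~U)).

~U = ~T = F
N -> ~U = T -> F = F
W nor (N -> ~U) = T nor F = F
K xor (W nor (N -> ~U)) = F xor F = F
Thus Statement 2 is false.

True statements: 0 (none).

0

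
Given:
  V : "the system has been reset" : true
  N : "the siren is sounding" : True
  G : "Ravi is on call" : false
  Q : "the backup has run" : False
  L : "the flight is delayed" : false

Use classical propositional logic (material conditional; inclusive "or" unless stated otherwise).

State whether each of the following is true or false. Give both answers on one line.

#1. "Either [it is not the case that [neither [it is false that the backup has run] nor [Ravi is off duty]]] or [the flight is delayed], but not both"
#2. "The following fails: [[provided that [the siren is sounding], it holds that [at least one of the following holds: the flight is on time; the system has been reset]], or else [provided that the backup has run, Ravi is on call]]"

#1: Formalization: ¬(¬Q ↓ ¬G) ⊕ L

¬Q = ¬F = T
¬G = ¬F = T
¬Q ↓ ¬G = T ↓ T = F
¬(¬Q ↓ ¬G) = ¬F = T
¬(¬Q ↓ ¬G) ⊕ L = T ⊕ F = T
So #1 is true.

#2: Formalization: ¬((N → (¬L ∨ V)) ∨ (Q → G))

¬L = ¬F = T
¬L ∨ V = T ∨ T = T
N → (¬L ∨ V) = T → T = T
Q → G = F → F = T
(N → (¬L ∨ V)) ∨ (Q → G) = T ∨ T = T
¬((N → (¬L ∨ V)) ∨ (Q → G)) = ¬T = F
Hence #2 is false.

#1 T, #2 F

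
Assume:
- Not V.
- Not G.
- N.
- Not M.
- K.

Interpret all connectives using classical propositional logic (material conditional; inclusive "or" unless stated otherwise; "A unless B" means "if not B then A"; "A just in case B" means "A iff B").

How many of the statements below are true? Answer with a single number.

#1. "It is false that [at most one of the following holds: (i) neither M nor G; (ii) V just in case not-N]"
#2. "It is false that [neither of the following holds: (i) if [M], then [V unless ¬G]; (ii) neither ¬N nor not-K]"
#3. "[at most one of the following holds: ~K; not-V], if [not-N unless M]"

#1: Formalization: not ((M nor G) nand (V iff not N))

M nor G = False nor False = True
not N = not True = False
V iff not N = False iff False = True
(M nor G) nand (V iff not N) = True nand True = False
not ((M nor G) nand (V iff not N)) = not False = True
Thus #1 is true.

#2: This is not ((M -> (V or not G)) nor (not N nor not K)).

not G = not False = True
V or not G = False or True = True
M -> (V or not G) = False -> True = True
not N = not True = False
not K = not True = False
not N nor not K = False nor False = True
(M -> (V or not G)) nor (not N nor not K) = True nor True = False
not ((M -> (V or not G)) nor (not N nor not K)) = not False = True
So #2 is true.

#3: In symbols: (not N or M) -> (not K nand not V)

not N = not True = False
not N or M = False or False = False
not K = not True = False
not V = not False = True
not K nand not V = False nand True = True
(not N or M) -> (not K nand not V) = False -> True = True
Hence #3 is true.

Count: 3.

3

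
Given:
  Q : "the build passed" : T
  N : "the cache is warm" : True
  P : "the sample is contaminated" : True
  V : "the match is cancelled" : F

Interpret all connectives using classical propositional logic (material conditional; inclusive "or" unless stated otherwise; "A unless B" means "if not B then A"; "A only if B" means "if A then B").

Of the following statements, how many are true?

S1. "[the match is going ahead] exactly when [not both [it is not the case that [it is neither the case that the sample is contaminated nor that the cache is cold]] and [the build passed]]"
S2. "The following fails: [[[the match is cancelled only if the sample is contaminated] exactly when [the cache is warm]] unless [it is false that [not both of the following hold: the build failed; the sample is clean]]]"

0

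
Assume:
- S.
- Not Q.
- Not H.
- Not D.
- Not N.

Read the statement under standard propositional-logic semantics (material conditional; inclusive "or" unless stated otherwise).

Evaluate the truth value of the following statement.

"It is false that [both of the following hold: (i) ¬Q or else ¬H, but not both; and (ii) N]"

True

This is ¬((¬Q ⊕ ¬H) ∧ N).

¬Q = ¬F = T
¬H = ¬F = T
¬Q ⊕ ¬H = T ⊕ T = F
(¬Q ⊕ ¬H) ∧ N = F ∧ F = F
¬((¬Q ⊕ ¬H) ∧ N) = ¬F = T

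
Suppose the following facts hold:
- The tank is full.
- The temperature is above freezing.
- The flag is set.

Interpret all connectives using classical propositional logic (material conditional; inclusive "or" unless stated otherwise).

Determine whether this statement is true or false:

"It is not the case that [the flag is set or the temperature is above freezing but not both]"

True.

Let R = "the flag is set" (True), Q = "the temperature is below freezing" (False).
In symbols: not (R xor not Q)

not Q = not False = True
R xor not Q = True xor True = False
not (R xor not Q) = not False = True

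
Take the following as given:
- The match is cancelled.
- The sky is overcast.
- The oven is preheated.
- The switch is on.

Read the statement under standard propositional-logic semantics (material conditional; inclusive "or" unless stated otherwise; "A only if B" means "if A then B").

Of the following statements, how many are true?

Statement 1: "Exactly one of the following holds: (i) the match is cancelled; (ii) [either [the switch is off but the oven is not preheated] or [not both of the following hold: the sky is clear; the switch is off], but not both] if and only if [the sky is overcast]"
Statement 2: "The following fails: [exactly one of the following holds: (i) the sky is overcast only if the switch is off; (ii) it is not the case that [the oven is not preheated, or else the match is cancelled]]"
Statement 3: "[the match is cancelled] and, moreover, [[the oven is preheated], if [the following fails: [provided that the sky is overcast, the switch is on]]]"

Let Q = "the match is cancelled" (T), W = "the switch is on" (T), V = "the oven is preheated" (T), U = "the sky is overcast" (T).

Statement 1: Parsed as Q ⊕ (((¬W ∧ ¬V) ⊕ (¬U ↑ ¬W)) ↔ U)

¬W = ¬T = F
¬V = ¬T = F
¬W ∧ ¬V = F ∧ F = F
¬U = ¬T = F
¬W = ¬T = F
¬U ↑ ¬W = F ↑ F = T
(¬W ∧ ¬V) ⊕ (¬U ↑ ¬W) = F ⊕ T = T
((¬W ∧ ¬V) ⊕ (¬U ↑ ¬W)) ↔ U = T ↔ T = T
Q ⊕ (((¬W ∧ ¬V) ⊕ (¬U ↑ ¬W)) ↔ U) = T ⊕ T = F
So Statement 1 is false.

Statement 2: Formalization: ¬((U → ¬W) ⊕ ¬(¬V ∨ Q))

¬W = ¬T = F
U → ¬W = T → F = F
¬V = ¬T = F
¬V ∨ Q = F ∨ T = T
¬(¬V ∨ Q) = ¬T = F
(U → ¬W) ⊕ ¬(¬V ∨ Q) = F ⊕ F = F
¬((U → ¬W) ⊕ ¬(¬V ∨ Q)) = ¬F = T
Thus Statement 2 is true.

Statement 3: In symbols: Q ∧ (¬(U → W) → V)

U → W = T → T = T
¬(U → W) = ¬T = F
¬(U → W) → V = F → T = T
Q ∧ (¬(U → W) → V) = T ∧ T = T
Thus Statement 3 is true.

2 of the 3 statements are true.

2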